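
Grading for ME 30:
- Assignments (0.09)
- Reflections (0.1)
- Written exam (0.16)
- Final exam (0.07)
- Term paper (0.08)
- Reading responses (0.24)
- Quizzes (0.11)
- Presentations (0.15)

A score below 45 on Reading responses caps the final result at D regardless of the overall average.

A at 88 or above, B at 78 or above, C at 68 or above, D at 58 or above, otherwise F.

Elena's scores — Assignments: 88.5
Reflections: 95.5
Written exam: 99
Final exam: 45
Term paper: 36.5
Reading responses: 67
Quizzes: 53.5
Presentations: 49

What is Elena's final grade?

Reading responses score 67 ≥ 45: minimum met.
Weighted total:
  Assignments 88.5 × 0.09 = 7.965
  Reflections 95.5 × 0.1 = 9.55
  Written exam 99 × 0.16 = 15.84
  Final exam 45 × 0.07 = 3.15
  Term paper 36.5 × 0.08 = 2.92
  Reading responses 67 × 0.24 = 16.08
  Quizzes 53.5 × 0.11 = 5.885
  Presentations 49 × 0.15 = 7.35
Sum = 68.74
68.74 is ≥ 68 and < 78 → C

C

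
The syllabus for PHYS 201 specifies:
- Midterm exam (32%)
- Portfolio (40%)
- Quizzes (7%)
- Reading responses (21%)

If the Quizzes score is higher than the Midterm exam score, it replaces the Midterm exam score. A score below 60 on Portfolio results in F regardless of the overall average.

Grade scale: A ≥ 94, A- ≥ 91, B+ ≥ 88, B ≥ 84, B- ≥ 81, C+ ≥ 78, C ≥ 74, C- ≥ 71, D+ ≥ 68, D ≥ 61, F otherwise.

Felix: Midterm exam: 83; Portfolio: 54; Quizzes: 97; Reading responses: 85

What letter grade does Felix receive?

Quizzes (97) > Midterm exam (83), so Midterm exam counts as 97.
Portfolio score 54 < 60: minimum not met.
Weighted total:
  Midterm exam 97 × 0.32 = 31.04
  Portfolio 54 × 0.4 = 21.6
  Quizzes 97 × 0.07 = 6.79
  Reading responses 85 × 0.21 = 17.85
Sum = 77.28
Because the Portfolio minimum was not met, the result is F.

F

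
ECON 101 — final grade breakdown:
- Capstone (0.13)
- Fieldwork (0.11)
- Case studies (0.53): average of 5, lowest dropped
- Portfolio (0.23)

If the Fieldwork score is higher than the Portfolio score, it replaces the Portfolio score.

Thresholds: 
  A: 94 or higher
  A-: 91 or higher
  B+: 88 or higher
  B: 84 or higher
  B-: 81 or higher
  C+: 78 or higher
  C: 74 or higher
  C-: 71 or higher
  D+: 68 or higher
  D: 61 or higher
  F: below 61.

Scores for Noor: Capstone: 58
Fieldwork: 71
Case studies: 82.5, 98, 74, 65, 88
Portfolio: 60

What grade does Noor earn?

C

Case studies: drop 65 → average of remaining 4 = 342.5/4 = 85.625
Fieldwork (71) > Portfolio (60), so Portfolio counts as 71.
Weighted total:
  Capstone 58 × 0.13 = 7.54
  Fieldwork 71 × 0.11 = 7.81
  Case studies 85.625 × 0.53 = 45.38125
  Portfolio 71 × 0.23 = 16.33
Sum = 77.06125
77.06125 is ≥ 74 and < 78 → C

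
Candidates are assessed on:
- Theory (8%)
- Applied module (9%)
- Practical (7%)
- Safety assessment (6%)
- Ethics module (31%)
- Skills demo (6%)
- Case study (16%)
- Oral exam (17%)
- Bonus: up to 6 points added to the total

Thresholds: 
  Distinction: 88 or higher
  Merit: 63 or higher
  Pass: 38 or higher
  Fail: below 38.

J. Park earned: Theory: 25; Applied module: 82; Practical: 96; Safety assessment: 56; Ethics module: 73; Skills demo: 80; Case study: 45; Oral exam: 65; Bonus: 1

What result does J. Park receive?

Weighted total:
  Theory 25 × 0.08 = 2
  Applied module 82 × 0.09 = 7.38
  Practical 96 × 0.07 = 6.72
  Safety assessment 56 × 0.06 = 3.36
  Ethics module 73 × 0.31 = 22.63
  Skills demo 80 × 0.06 = 4.8
  Case study 45 × 0.16 = 7.2
  Oral exam 65 × 0.17 = 11.05
Sum = 65.14
Bonus: 65.14 + 1 = 66.14
66.14 is ≥ 63 and < 88 → Merit

Merit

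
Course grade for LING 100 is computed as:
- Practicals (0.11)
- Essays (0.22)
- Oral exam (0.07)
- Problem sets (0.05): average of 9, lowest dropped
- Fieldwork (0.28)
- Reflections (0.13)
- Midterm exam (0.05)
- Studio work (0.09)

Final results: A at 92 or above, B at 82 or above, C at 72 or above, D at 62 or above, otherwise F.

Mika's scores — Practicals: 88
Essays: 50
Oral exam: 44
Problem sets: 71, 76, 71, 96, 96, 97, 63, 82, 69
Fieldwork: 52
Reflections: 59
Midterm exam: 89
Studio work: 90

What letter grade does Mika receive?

D

Problem sets: drop 63 → average of remaining 8 = 658/8 = 82.25
Weighted total:
  Practicals 88 × 0.11 = 9.68
  Essays 50 × 0.22 = 11
  Oral exam 44 × 0.07 = 3.08
  Problem sets 82.25 × 0.05 = 4.1125
  Fieldwork 52 × 0.28 = 14.56
  Reflections 59 × 0.13 = 7.67
  Midterm exam 89 × 0.05 = 4.45
  Studio work 90 × 0.09 = 8.1
Sum = 62.6525
62.6525 is ≥ 62 and < 72 → D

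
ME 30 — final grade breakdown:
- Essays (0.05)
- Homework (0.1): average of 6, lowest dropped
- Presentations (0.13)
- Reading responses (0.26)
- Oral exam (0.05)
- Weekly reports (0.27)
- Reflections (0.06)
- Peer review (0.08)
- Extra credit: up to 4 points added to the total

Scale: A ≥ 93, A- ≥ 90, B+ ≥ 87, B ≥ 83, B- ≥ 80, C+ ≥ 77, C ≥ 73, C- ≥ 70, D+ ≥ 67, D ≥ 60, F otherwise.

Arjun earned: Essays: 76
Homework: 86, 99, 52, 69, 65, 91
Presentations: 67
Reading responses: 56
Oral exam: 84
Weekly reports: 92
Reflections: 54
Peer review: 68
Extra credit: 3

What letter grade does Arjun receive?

C

Homework: drop 52 → average of remaining 5 = 410/5 = 82
Weighted total:
  Essays 76 × 0.05 = 3.8
  Homework 82 × 0.1 = 8.2
  Presentations 67 × 0.13 = 8.71
  Reading responses 56 × 0.26 = 14.56
  Oral exam 84 × 0.05 = 4.2
  Weekly reports 92 × 0.27 = 24.84
  Reflections 54 × 0.06 = 3.24
  Peer review 68 × 0.08 = 5.44
Sum = 72.99
Extra credit: 72.99 + 3 = 75.99
75.99 is ≥ 73 and < 77 → C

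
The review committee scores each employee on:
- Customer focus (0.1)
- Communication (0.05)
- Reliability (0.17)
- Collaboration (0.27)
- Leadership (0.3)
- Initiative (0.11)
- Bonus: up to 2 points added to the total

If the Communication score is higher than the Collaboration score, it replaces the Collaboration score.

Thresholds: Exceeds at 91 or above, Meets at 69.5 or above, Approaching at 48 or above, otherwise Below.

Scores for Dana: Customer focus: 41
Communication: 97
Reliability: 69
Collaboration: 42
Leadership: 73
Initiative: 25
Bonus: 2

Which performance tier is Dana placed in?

Meets

Communication (97) > Collaboration (42), so Collaboration counts as 97.
Weighted total:
  Customer focus 41 × 0.1 = 4.1
  Communication 97 × 0.05 = 4.85
  Reliability 69 × 0.17 = 11.73
  Collaboration 97 × 0.27 = 26.19
  Leadership 73 × 0.3 = 21.9
  Initiative 25 × 0.11 = 2.75
Sum = 71.52
Bonus: 71.52 + 2 = 73.52
73.52 is ≥ 69.5 and < 91 → Meets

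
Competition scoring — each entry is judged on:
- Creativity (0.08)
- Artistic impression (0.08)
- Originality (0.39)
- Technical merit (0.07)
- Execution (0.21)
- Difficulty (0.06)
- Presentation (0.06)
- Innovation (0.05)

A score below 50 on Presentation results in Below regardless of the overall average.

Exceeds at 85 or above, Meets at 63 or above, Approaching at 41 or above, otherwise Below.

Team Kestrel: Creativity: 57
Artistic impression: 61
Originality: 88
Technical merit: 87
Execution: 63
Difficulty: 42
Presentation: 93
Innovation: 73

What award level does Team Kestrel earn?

Meets

Presentation score 93 ≥ 50: minimum met.
Weighted total:
  Creativity 57 × 0.08 = 4.56
  Artistic impression 61 × 0.08 = 4.88
  Originality 88 × 0.39 = 34.32
  Technical merit 87 × 0.07 = 6.09
  Execution 63 × 0.21 = 13.23
  Difficulty 42 × 0.06 = 2.52
  Presentation 93 × 0.06 = 5.58
  Innovation 73 × 0.05 = 3.65
Sum = 74.83
74.83 is ≥ 63 and < 85 → Meets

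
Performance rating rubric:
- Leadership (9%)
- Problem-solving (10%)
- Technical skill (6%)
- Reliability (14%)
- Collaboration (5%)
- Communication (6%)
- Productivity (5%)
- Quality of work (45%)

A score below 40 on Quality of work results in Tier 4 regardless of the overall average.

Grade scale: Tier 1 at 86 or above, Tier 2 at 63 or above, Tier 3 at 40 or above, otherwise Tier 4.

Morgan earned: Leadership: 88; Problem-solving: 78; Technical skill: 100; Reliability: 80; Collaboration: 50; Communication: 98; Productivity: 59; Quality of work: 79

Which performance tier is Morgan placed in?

Quality of work score 79 ≥ 40: minimum met.
Weighted total:
  Leadership 88 × 0.09 = 7.92
  Problem-solving 78 × 0.1 = 7.8
  Technical skill 100 × 0.06 = 6
  Reliability 80 × 0.14 = 11.2
  Collaboration 50 × 0.05 = 2.5
  Communication 98 × 0.06 = 5.88
  Productivity 59 × 0.05 = 2.95
  Quality of work 79 × 0.45 = 35.55
Sum = 79.8
79.8 is ≥ 63 and < 86 → Tier 2

Tier 2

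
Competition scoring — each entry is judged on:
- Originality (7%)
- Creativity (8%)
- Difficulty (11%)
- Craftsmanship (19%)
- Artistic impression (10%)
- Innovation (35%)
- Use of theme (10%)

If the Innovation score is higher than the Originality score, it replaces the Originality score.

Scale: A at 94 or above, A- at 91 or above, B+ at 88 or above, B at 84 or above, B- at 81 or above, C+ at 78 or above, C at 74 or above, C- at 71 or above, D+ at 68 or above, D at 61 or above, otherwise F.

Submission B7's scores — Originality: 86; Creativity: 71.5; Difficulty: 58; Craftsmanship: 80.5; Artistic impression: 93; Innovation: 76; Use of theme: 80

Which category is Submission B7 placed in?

Innovation (76) ≤ Originality (86), so Originality stays at 86.
Weighted total:
  Originality 86 × 0.07 = 6.02
  Creativity 71.5 × 0.08 = 5.72
  Difficulty 58 × 0.11 = 6.38
  Craftsmanship 80.5 × 0.19 = 15.295
  Artistic impression 93 × 0.1 = 9.3
  Innovation 76 × 0.35 = 26.6
  Use of theme 80 × 0.1 = 8
Sum = 77.315
77.315 is ≥ 74 and < 78 → C

C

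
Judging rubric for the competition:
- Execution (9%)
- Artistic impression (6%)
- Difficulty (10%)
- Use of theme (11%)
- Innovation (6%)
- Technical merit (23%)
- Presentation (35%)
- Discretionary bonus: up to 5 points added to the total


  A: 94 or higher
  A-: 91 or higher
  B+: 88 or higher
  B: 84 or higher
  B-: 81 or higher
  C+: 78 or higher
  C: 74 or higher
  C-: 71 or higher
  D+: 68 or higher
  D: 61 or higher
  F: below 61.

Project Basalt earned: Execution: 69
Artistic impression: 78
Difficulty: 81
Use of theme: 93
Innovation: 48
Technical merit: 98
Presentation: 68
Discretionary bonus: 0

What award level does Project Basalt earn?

C+

Weighted total:
  Execution 69 × 0.09 = 6.21
  Artistic impression 78 × 0.06 = 4.68
  Difficulty 81 × 0.1 = 8.1
  Use of theme 93 × 0.11 = 10.23
  Innovation 48 × 0.06 = 2.88
  Technical merit 98 × 0.23 = 22.54
  Presentation 68 × 0.35 = 23.8
Sum = 78.44
Discretionary bonus: 78.44 + 0 = 78.44
78.44 is ≥ 78 and < 81 → C+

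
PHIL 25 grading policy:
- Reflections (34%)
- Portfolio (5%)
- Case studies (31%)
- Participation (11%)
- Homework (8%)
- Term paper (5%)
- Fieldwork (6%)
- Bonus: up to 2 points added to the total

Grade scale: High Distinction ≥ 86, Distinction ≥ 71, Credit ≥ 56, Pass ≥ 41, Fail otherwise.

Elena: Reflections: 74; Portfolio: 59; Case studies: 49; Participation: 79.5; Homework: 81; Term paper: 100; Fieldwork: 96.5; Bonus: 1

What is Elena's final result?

Credit

Weighted total:
  Reflections 74 × 0.34 = 25.16
  Portfolio 59 × 0.05 = 2.95
  Case studies 49 × 0.31 = 15.19
  Participation 79.5 × 0.11 = 8.745
  Homework 81 × 0.08 = 6.48
  Term paper 100 × 0.05 = 5
  Fieldwork 96.5 × 0.06 = 5.79
Sum = 69.315
Bonus: 69.315 + 1 = 70.315
70.315 is ≥ 56 and < 71 → Credit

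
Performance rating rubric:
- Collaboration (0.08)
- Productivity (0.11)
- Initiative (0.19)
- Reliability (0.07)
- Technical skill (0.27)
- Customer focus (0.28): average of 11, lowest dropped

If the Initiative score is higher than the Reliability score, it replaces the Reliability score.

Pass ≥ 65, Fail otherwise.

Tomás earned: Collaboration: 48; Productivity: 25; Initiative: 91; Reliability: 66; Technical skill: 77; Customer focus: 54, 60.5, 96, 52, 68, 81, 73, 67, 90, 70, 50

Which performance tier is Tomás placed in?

Pass

Customer focus: drop 50 → average of remaining 10 = 711.5/10 = 71.15
Initiative (91) > Reliability (66), so Reliability counts as 91.
Weighted total:
  Collaboration 48 × 0.08 = 3.84
  Productivity 25 × 0.11 = 2.75
  Initiative 91 × 0.19 = 17.29
  Reliability 91 × 0.07 = 6.37
  Technical skill 77 × 0.27 = 20.79
  Customer focus 71.15 × 0.28 = 19.922
Sum = 70.962
70.962 ≥ 65 → Pass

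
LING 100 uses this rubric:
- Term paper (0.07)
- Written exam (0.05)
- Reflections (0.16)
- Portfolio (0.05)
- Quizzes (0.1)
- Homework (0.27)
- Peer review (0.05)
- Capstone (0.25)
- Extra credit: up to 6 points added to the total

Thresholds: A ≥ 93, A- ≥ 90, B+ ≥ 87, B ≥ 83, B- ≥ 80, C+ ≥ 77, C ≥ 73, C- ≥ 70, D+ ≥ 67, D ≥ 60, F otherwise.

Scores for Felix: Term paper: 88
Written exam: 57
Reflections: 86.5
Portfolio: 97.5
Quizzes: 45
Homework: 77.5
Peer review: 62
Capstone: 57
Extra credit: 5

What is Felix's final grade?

C

Weighted total:
  Term paper 88 × 0.07 = 6.16
  Written exam 57 × 0.05 = 2.85
  Reflections 86.5 × 0.16 = 13.84
  Portfolio 97.5 × 0.05 = 4.875
  Quizzes 45 × 0.1 = 4.5
  Homework 77.5 × 0.27 = 20.925
  Peer review 62 × 0.05 = 3.1
  Capstone 57 × 0.25 = 14.25
Sum = 70.5
Extra credit: 70.5 + 5 = 75.5
75.5 is ≥ 73 and < 77 → C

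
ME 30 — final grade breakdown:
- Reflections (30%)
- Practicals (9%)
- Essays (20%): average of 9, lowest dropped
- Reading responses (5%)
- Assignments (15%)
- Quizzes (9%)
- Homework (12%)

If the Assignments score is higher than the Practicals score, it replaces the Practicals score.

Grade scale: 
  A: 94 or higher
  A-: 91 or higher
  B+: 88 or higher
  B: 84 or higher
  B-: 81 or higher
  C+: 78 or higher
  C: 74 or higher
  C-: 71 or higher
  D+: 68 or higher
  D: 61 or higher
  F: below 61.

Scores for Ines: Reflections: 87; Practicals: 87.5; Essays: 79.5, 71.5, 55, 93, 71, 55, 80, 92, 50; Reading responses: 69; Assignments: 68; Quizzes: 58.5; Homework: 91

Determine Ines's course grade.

C+

Essays: drop 50 → average of remaining 8 = 597/8 = 74.625
Assignments (68) ≤ Practicals (87.5), so Practicals stays at 87.5.
Weighted total:
  Reflections 87 × 0.3 = 26.1
  Practicals 87.5 × 0.09 = 7.875
  Essays 74.625 × 0.2 = 14.925
  Reading responses 69 × 0.05 = 3.45
  Assignments 68 × 0.15 = 10.2
  Quizzes 58.5 × 0.09 = 5.265
  Homework 91 × 0.12 = 10.92
Sum = 78.735
78.735 is ≥ 78 and < 81 → C+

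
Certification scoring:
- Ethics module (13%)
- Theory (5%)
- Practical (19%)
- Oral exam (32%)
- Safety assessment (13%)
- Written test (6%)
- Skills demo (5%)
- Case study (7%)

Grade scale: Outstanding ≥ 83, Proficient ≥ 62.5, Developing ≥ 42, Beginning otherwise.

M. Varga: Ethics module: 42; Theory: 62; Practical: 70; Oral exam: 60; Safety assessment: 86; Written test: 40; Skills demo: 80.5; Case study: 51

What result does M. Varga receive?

Developing

Weighted total:
  Ethics module 42 × 0.13 = 5.46
  Theory 62 × 0.05 = 3.1
  Practical 70 × 0.19 = 13.3
  Oral exam 60 × 0.32 = 19.2
  Safety assessment 86 × 0.13 = 11.18
  Written test 40 × 0.06 = 2.4
  Skills demo 80.5 × 0.05 = 4.025
  Case study 51 × 0.07 = 3.57
Sum = 62.235
62.235 is ≥ 42 and < 62.5 → Developing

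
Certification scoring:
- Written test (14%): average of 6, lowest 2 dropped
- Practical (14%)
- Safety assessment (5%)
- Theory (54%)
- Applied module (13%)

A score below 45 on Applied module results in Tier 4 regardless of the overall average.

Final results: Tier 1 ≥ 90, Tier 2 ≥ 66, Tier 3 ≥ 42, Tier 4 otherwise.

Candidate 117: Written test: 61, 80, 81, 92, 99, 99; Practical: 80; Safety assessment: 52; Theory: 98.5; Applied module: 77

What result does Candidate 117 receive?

Written test: drop 61, 80 → average of remaining 4 = 371/4 = 92.75
Applied module score 77 ≥ 45: minimum met.
Weighted total:
  Written test 92.75 × 0.14 = 12.985
  Practical 80 × 0.14 = 11.2
  Safety assessment 52 × 0.05 = 2.6
  Theory 98.5 × 0.54 = 53.19
  Applied module 77 × 0.13 = 10.01
Sum = 89.985
89.985 is ≥ 66 and < 90 → Tier 2

Tier 2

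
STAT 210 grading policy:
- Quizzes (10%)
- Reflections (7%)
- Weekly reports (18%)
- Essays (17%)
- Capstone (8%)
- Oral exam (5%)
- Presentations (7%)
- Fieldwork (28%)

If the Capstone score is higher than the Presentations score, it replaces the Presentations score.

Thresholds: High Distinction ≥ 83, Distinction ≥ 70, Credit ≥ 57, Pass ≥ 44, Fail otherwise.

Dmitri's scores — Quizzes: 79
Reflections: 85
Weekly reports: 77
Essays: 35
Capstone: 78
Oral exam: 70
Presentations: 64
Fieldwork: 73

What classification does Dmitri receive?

Capstone (78) > Presentations (64), so Presentations counts as 78.
Weighted total:
  Quizzes 79 × 0.1 = 7.9
  Reflections 85 × 0.07 = 5.95
  Weekly reports 77 × 0.18 = 13.86
  Essays 35 × 0.17 = 5.95
  Capstone 78 × 0.08 = 6.24
  Oral exam 70 × 0.05 = 3.5
  Presentations 78 × 0.07 = 5.46
  Fieldwork 73 × 0.28 = 20.44
Sum = 69.3
69.3 is ≥ 57 and < 70 → Credit

Credit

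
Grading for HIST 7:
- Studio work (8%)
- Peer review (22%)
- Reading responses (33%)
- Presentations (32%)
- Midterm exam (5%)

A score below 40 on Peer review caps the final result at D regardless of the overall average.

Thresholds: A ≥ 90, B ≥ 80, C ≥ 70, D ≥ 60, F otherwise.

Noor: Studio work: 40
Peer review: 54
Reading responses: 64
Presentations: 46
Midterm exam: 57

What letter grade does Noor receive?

F

Peer review score 54 ≥ 40: minimum met.
Weighted total:
  Studio work 40 × 0.08 = 3.2
  Peer review 54 × 0.22 = 11.88
  Reading responses 64 × 0.33 = 21.12
  Presentations 46 × 0.32 = 14.72
  Midterm exam 57 × 0.05 = 2.85
Sum = 53.77
53.77 < 60 → F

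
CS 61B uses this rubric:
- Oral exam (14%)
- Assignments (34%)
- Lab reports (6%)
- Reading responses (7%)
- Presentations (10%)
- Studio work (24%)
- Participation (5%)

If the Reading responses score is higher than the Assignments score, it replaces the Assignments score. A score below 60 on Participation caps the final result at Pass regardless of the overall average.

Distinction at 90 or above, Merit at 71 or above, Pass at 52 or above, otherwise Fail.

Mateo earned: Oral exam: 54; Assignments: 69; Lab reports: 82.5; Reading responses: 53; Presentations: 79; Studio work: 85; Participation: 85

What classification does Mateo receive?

Merit

Reading responses (53) ≤ Assignments (69), so Assignments stays at 69.
Participation score 85 ≥ 60: minimum met.
Weighted total:
  Oral exam 54 × 0.14 = 7.56
  Assignments 69 × 0.34 = 23.46
  Lab reports 82.5 × 0.06 = 4.95
  Reading responses 53 × 0.07 = 3.71
  Presentations 79 × 0.1 = 7.9
  Studio work 85 × 0.24 = 20.4
  Participation 85 × 0.05 = 4.25
Sum = 72.23
72.23 is ≥ 71 and < 90 → Merit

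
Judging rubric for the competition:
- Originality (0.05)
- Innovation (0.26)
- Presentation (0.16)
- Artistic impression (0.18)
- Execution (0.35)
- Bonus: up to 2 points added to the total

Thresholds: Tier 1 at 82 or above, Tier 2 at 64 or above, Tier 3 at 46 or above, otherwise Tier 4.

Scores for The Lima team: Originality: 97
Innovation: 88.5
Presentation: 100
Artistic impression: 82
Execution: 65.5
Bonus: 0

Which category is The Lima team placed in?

Tier 2

Weighted total:
  Originality 97 × 0.05 = 4.85
  Innovation 88.5 × 0.26 = 23.01
  Presentation 100 × 0.16 = 16
  Artistic impression 82 × 0.18 = 14.76
  Execution 65.5 × 0.35 = 22.925
Sum = 81.545
Bonus: 81.545 + 0 = 81.545
81.545 is ≥ 64 and < 82 → Tier 2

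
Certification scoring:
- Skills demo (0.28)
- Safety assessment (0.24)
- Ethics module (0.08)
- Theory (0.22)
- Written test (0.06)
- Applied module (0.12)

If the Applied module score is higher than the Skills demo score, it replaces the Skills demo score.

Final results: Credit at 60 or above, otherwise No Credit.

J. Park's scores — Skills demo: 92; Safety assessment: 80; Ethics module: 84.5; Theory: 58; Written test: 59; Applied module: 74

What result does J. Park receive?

Credit

Applied module (74) ≤ Skills demo (92), so Skills demo stays at 92.
Weighted total:
  Skills demo 92 × 0.28 = 25.76
  Safety assessment 80 × 0.24 = 19.2
  Ethics module 84.5 × 0.08 = 6.76
  Theory 58 × 0.22 = 12.76
  Written test 59 × 0.06 = 3.54
  Applied module 74 × 0.12 = 8.88
Sum = 76.9
76.9 ≥ 60 → Credit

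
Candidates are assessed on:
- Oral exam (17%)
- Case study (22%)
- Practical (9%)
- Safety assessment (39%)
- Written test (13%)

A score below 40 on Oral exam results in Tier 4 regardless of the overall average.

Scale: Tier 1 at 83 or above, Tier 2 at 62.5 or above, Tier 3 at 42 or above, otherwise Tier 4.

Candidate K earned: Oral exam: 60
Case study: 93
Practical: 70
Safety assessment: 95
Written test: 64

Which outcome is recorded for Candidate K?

Tier 2

Oral exam score 60 ≥ 40: minimum met.
Weighted total:
  Oral exam 60 × 0.17 = 10.2
  Case study 93 × 0.22 = 20.46
  Practical 70 × 0.09 = 6.3
  Safety assessment 95 × 0.39 = 37.05
  Written test 64 × 0.13 = 8.32
Sum = 82.33
82.33 is ≥ 62.5 and < 83 → Tier 2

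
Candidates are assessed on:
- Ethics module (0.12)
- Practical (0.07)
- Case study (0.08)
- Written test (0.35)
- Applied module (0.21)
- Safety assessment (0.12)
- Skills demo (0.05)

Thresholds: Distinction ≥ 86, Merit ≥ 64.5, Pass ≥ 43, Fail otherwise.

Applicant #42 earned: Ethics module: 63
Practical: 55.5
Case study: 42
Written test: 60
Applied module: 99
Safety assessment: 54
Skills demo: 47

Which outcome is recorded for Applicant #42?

Weighted total:
  Ethics module 63 × 0.12 = 7.56
  Practical 55.5 × 0.07 = 3.885
  Case study 42 × 0.08 = 3.36
  Written test 60 × 0.35 = 21
  Applied module 99 × 0.21 = 20.79
  Safety assessment 54 × 0.12 = 6.48
  Skills demo 47 × 0.05 = 2.35
Sum = 65.425
65.425 is ≥ 64.5 and < 86 → Merit

Merit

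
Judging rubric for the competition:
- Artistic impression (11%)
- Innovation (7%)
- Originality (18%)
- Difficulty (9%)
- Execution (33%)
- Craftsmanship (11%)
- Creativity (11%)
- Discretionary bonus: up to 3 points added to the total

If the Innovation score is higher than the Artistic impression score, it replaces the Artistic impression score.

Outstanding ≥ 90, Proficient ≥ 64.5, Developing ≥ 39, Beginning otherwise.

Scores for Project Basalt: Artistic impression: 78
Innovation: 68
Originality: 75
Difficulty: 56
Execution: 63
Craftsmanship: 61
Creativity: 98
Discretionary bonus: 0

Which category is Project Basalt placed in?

Innovation (68) ≤ Artistic impression (78), so Artistic impression stays at 78.
Weighted total:
  Artistic impression 78 × 0.11 = 8.58
  Innovation 68 × 0.07 = 4.76
  Originality 75 × 0.18 = 13.5
  Difficulty 56 × 0.09 = 5.04
  Execution 63 × 0.33 = 20.79
  Craftsmanship 61 × 0.11 = 6.71
  Creativity 98 × 0.11 = 10.78
Sum = 70.16
Discretionary bonus: 70.16 + 0 = 70.16
70.16 is ≥ 64.5 and < 90 → Proficient

Proficient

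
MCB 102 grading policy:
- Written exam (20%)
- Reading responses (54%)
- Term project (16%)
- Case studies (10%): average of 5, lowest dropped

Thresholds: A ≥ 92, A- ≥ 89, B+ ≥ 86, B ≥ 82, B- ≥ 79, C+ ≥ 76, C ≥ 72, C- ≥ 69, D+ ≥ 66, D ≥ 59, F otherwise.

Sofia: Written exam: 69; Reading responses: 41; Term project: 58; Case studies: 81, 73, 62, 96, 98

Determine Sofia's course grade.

F

Case studies: drop 62 → average of remaining 4 = 348/4 = 87
Weighted total:
  Written exam 69 × 0.2 = 13.8
  Reading responses 41 × 0.54 = 22.14
  Term project 58 × 0.16 = 9.28
  Case studies 87 × 0.1 = 8.7
Sum = 53.92
53.92 < 59 → F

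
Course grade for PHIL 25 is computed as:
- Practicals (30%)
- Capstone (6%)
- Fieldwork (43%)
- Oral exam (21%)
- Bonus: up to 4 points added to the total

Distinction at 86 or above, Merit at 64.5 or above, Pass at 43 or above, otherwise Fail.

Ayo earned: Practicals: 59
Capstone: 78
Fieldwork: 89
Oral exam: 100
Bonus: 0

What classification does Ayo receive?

Merit

Weighted total:
  Practicals 59 × 0.3 = 17.7
  Capstone 78 × 0.06 = 4.68
  Fieldwork 89 × 0.43 = 38.27
  Oral exam 100 × 0.21 = 21
Sum = 81.65
Bonus: 81.65 + 0 = 81.65
81.65 is ≥ 64.5 and < 86 → Merit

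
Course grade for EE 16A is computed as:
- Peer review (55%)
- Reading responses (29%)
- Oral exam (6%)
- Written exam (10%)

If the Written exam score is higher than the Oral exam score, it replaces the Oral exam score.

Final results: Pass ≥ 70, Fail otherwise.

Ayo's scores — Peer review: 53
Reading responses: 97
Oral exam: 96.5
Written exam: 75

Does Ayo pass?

Pass

Written exam (75) ≤ Oral exam (96.5), so Oral exam stays at 96.5.
Weighted total:
  Peer review 53 × 0.55 = 29.15
  Reading responses 97 × 0.29 = 28.13
  Oral exam 96.5 × 0.06 = 5.79
  Written exam 75 × 0.1 = 7.5
Sum = 70.57
70.57 ≥ 70 → Pass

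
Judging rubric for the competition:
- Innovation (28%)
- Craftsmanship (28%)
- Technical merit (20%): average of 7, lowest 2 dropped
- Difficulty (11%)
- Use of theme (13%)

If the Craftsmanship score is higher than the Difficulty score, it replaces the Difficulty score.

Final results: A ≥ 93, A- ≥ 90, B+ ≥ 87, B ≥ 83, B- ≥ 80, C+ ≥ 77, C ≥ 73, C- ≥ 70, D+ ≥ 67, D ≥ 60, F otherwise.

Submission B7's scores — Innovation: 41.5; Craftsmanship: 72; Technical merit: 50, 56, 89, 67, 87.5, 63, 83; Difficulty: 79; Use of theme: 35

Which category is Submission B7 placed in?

Technical merit: drop 50, 56 → average of remaining 5 = 389.5/5 = 77.9
Craftsmanship (72) ≤ Difficulty (79), so Difficulty stays at 79.
Weighted total:
  Innovation 41.5 × 0.28 = 11.62
  Craftsmanship 72 × 0.28 = 20.16
  Technical merit 77.9 × 0.2 = 15.58
  Difficulty 79 × 0.11 = 8.69
  Use of theme 35 × 0.13 = 4.55
Sum = 60.6
60.6 is ≥ 60 and < 67 → D

D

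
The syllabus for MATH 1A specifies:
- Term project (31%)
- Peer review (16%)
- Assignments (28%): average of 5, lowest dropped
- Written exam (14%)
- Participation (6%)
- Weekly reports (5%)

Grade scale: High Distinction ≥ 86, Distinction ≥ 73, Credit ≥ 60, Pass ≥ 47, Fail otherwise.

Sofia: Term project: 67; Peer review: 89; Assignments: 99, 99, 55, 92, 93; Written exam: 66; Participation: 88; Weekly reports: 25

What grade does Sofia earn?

Assignments: drop 55 → average of remaining 4 = 383/4 = 95.75
Weighted total:
  Term project 67 × 0.31 = 20.77
  Peer review 89 × 0.16 = 14.24
  Assignments 95.75 × 0.28 = 26.81
  Written exam 66 × 0.14 = 9.24
  Participation 88 × 0.06 = 5.28
  Weekly reports 25 × 0.05 = 1.25
Sum = 77.59
77.59 is ≥ 73 and < 86 → Distinction

Distinction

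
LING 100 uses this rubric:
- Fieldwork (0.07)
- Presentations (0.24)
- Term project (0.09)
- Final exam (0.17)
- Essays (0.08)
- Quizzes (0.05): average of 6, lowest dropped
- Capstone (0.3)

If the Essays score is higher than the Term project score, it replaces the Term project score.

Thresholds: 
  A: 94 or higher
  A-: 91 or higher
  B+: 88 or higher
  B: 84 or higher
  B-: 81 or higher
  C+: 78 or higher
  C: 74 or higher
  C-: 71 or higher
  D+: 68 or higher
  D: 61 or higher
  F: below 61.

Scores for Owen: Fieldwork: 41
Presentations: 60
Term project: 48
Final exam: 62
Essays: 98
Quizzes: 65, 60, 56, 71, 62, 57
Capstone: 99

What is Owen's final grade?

C

Quizzes: drop 56 → average of remaining 5 = 315/5 = 63
Essays (98) > Term project (48), so Term project counts as 98.
Weighted total:
  Fieldwork 41 × 0.07 = 2.87
  Presentations 60 × 0.24 = 14.4
  Term project 98 × 0.09 = 8.82
  Final exam 62 × 0.17 = 10.54
  Essays 98 × 0.08 = 7.84
  Quizzes 63 × 0.05 = 3.15
  Capstone 99 × 0.3 = 29.7
Sum = 77.32
77.32 is ≥ 74 and < 78 → C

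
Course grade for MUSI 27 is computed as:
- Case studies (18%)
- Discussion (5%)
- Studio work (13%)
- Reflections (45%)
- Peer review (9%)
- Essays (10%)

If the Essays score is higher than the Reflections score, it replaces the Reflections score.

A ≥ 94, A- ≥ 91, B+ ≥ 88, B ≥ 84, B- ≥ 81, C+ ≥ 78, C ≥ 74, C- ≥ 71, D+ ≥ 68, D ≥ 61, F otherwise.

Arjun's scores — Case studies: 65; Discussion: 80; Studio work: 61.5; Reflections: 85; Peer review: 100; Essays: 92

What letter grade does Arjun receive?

Essays (92) > Reflections (85), so Reflections counts as 92.
Weighted total:
  Case studies 65 × 0.18 = 11.7
  Discussion 80 × 0.05 = 4
  Studio work 61.5 × 0.13 = 7.995
  Reflections 92 × 0.45 = 41.4
  Peer review 100 × 0.09 = 9
  Essays 92 × 0.1 = 9.2
Sum = 83.295
83.295 is ≥ 81 and < 84 → B-

B-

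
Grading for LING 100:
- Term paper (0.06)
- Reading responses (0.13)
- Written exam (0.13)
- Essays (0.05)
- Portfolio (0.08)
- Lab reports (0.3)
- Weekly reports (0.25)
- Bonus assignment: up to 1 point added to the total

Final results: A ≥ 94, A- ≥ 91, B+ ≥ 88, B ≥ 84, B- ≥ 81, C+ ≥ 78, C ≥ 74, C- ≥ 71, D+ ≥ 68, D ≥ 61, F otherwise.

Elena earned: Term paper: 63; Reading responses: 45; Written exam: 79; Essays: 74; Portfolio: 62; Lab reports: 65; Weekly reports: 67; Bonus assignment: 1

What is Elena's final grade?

D

Weighted total:
  Term paper 63 × 0.06 = 3.78
  Reading responses 45 × 0.13 = 5.85
  Written exam 79 × 0.13 = 10.27
  Essays 74 × 0.05 = 3.7
  Portfolio 62 × 0.08 = 4.96
  Lab reports 65 × 0.3 = 19.5
  Weekly reports 67 × 0.25 = 16.75
Sum = 64.81
Bonus assignment: 64.81 + 1 = 65.81
65.81 is ≥ 61 and < 68 → D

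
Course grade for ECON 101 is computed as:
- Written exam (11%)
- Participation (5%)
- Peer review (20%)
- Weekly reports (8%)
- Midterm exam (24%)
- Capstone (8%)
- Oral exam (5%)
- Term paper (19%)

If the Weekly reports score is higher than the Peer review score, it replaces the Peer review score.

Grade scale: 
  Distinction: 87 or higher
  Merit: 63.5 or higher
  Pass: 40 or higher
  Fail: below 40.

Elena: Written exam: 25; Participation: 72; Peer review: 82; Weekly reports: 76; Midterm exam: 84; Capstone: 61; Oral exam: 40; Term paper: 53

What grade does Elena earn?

Merit

Weekly reports (76) ≤ Peer review (82), so Peer review stays at 82.
Weighted total:
  Written exam 25 × 0.11 = 2.75
  Participation 72 × 0.05 = 3.6
  Peer review 82 × 0.2 = 16.4
  Weekly reports 76 × 0.08 = 6.08
  Midterm exam 84 × 0.24 = 20.16
  Capstone 61 × 0.08 = 4.88
  Oral exam 40 × 0.05 = 2
  Term paper 53 × 0.19 = 10.07
Sum = 65.94
65.94 is ≥ 63.5 and < 87 → Merit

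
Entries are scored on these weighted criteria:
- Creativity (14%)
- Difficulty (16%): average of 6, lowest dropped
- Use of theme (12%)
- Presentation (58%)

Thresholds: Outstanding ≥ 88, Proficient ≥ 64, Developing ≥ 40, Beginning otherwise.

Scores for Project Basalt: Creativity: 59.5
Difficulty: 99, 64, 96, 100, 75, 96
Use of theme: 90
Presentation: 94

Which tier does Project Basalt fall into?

Difficulty: drop 64 → average of remaining 5 = 466/5 = 93.2
Weighted total:
  Creativity 59.5 × 0.14 = 8.33
  Difficulty 93.2 × 0.16 = 14.912
  Use of theme 90 × 0.12 = 10.8
  Presentation 94 × 0.58 = 54.52
Sum = 88.562
88.562 ≥ 88 → Outstanding

Outstanding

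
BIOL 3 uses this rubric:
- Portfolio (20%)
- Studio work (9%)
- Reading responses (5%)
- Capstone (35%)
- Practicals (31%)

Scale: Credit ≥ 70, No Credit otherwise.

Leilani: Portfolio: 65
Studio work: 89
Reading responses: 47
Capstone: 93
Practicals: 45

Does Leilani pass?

Weighted total:
  Portfolio 65 × 0.2 = 13
  Studio work 89 × 0.09 = 8.01
  Reading responses 47 × 0.05 = 2.35
  Capstone 93 × 0.35 = 32.55
  Practicals 45 × 0.31 = 13.95
Sum = 69.86
69.86 < 70 → No Credit

No Credit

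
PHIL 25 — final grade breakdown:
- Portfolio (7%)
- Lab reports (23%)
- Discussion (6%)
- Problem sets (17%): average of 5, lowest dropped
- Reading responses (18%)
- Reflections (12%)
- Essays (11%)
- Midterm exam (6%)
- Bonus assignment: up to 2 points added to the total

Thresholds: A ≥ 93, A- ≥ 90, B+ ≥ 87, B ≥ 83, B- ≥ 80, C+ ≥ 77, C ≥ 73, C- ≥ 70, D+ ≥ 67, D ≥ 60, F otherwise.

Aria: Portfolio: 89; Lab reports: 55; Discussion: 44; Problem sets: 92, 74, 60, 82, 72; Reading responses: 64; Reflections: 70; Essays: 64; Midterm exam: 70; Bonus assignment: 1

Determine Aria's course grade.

D+

Problem sets: drop 60 → average of remaining 4 = 320/4 = 80
Weighted total:
  Portfolio 89 × 0.07 = 6.23
  Lab reports 55 × 0.23 = 12.65
  Discussion 44 × 0.06 = 2.64
  Problem sets 80 × 0.17 = 13.6
  Reading responses 64 × 0.18 = 11.52
  Reflections 70 × 0.12 = 8.4
  Essays 64 × 0.11 = 7.04
  Midterm exam 70 × 0.06 = 4.2
Sum = 66.28
Bonus assignment: 66.28 + 1 = 67.28
67.28 is ≥ 67 and < 70 → D+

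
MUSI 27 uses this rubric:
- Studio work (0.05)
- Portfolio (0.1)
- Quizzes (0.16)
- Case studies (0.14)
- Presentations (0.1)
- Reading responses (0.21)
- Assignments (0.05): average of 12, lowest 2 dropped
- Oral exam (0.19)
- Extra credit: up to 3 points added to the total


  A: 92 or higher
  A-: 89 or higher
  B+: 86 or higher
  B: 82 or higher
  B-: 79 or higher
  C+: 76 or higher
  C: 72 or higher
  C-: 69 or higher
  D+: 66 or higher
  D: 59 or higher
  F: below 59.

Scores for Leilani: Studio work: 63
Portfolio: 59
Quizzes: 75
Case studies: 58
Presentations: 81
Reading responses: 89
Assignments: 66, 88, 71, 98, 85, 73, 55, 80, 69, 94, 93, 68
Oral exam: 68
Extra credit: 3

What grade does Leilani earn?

Assignments: drop 55, 66 → average of remaining 10 = 819/10 = 81.9
Weighted total:
  Studio work 63 × 0.05 = 3.15
  Portfolio 59 × 0.1 = 5.9
  Quizzes 75 × 0.16 = 12
  Case studies 58 × 0.14 = 8.12
  Presentations 81 × 0.1 = 8.1
  Reading responses 89 × 0.21 = 18.69
  Assignments 81.9 × 0.05 = 4.095
  Oral exam 68 × 0.19 = 12.92
Sum = 72.975
Extra credit: 72.975 + 3 = 75.975
75.975 is ≥ 72 and < 76 → C

C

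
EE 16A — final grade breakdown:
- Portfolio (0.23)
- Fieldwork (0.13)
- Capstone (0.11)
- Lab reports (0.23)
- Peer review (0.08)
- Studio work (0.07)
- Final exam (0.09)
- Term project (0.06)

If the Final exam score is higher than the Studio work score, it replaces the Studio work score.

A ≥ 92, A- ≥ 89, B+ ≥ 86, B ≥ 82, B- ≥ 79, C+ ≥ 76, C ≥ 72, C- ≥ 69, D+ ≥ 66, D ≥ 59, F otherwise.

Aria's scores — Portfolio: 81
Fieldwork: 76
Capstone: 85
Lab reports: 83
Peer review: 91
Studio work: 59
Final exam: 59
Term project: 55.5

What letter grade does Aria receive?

C+

Final exam (59) ≤ Studio work (59), so Studio work stays at 59.
Weighted total:
  Portfolio 81 × 0.23 = 18.63
  Fieldwork 76 × 0.13 = 9.88
  Capstone 85 × 0.11 = 9.35
  Lab reports 83 × 0.23 = 19.09
  Peer review 91 × 0.08 = 7.28
  Studio work 59 × 0.07 = 4.13
  Final exam 59 × 0.09 = 5.31
  Term project 55.5 × 0.06 = 3.33
Sum = 77
77 is ≥ 76 and < 79 → C+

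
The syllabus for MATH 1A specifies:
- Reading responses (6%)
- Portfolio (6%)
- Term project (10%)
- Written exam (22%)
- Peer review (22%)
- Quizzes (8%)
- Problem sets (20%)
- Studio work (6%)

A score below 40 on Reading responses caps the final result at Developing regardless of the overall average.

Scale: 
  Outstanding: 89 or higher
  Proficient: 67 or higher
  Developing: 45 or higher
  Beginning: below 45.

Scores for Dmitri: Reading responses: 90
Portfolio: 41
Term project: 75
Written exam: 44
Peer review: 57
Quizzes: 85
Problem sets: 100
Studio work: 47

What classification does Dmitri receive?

Reading responses score 90 ≥ 40: minimum met.
Weighted total:
  Reading responses 90 × 0.06 = 5.4
  Portfolio 41 × 0.06 = 2.46
  Term project 75 × 0.1 = 7.5
  Written exam 44 × 0.22 = 9.68
  Peer review 57 × 0.22 = 12.54
  Quizzes 85 × 0.08 = 6.8
  Problem sets 100 × 0.2 = 20
  Studio work 47 × 0.06 = 2.82
Sum = 67.2
67.2 is ≥ 67 and < 89 → Proficient

Proficient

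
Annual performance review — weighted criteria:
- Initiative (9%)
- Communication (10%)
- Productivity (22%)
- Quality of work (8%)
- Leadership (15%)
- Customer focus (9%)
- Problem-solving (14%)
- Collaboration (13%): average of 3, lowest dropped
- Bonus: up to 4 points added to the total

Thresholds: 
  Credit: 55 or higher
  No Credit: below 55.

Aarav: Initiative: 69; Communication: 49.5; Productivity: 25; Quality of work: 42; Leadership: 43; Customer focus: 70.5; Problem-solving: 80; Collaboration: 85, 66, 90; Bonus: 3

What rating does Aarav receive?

Collaboration: drop 66 → average of remaining 2 = 175/2 = 87.5
Weighted total:
  Initiative 69 × 0.09 = 6.21
  Communication 49.5 × 0.1 = 4.95
  Productivity 25 × 0.22 = 5.5
  Quality of work 42 × 0.08 = 3.36
  Leadership 43 × 0.15 = 6.45
  Customer focus 70.5 × 0.09 = 6.345
  Problem-solving 80 × 0.14 = 11.2
  Collaboration 87.5 × 0.13 = 11.375
Sum = 55.39
Bonus: 55.39 + 3 = 58.39
58.39 ≥ 55 → Credit

Credit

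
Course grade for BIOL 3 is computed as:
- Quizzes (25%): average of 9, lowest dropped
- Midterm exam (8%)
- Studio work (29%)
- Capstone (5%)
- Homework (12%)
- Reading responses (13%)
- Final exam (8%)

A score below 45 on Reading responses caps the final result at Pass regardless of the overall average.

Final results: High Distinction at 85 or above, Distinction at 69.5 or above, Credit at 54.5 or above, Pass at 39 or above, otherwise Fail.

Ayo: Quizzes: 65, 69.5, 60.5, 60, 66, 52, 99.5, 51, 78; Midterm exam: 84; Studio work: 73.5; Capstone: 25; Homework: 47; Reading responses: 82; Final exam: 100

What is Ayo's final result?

Distinction

Quizzes: drop 51 → average of remaining 8 = 550.5/8 = 68.8125
Reading responses score 82 ≥ 45: minimum met.
Weighted total:
  Quizzes 68.8125 × 0.25 = 17.203125
  Midterm exam 84 × 0.08 = 6.72
  Studio work 73.5 × 0.29 = 21.315
  Capstone 25 × 0.05 = 1.25
  Homework 47 × 0.12 = 5.64
  Reading responses 82 × 0.13 = 10.66
  Final exam 100 × 0.08 = 8
Sum = 70.788125
70.788125 is ≥ 69.5 and < 85 → Distinction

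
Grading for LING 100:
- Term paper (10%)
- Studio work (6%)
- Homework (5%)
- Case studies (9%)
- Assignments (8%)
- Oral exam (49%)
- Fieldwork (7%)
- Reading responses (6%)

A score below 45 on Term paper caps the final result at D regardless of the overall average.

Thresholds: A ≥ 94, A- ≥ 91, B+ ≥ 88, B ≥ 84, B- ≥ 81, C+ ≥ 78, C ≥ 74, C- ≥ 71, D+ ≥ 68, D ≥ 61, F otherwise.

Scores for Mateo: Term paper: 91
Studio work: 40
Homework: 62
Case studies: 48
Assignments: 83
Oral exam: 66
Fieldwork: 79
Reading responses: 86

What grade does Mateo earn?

Term paper score 91 ≥ 45: minimum met.
Weighted total:
  Term paper 91 × 0.1 = 9.1
  Studio work 40 × 0.06 = 2.4
  Homework 62 × 0.05 = 3.1
  Case studies 48 × 0.09 = 4.32
  Assignments 83 × 0.08 = 6.64
  Oral exam 66 × 0.49 = 32.34
  Fieldwork 79 × 0.07 = 5.53
  Reading responses 86 × 0.06 = 5.16
Sum = 68.59
68.59 is ≥ 68 and < 71 → D+

D+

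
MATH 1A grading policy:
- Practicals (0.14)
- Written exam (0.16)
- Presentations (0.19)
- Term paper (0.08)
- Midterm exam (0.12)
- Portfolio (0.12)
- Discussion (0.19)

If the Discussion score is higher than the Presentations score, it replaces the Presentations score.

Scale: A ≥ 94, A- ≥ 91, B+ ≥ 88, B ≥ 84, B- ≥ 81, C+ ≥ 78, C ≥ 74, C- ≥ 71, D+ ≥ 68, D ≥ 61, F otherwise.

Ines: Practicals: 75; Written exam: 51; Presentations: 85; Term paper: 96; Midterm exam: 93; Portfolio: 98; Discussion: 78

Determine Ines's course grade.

C+

Discussion (78) ≤ Presentations (85), so Presentations stays at 85.
Weighted total:
  Practicals 75 × 0.14 = 10.5
  Written exam 51 × 0.16 = 8.16
  Presentations 85 × 0.19 = 16.15
  Term paper 96 × 0.08 = 7.68
  Midterm exam 93 × 0.12 = 11.16
  Portfolio 98 × 0.12 = 11.76
  Discussion 78 × 0.19 = 14.82
Sum = 80.23
80.23 is ≥ 78 and < 81 → C+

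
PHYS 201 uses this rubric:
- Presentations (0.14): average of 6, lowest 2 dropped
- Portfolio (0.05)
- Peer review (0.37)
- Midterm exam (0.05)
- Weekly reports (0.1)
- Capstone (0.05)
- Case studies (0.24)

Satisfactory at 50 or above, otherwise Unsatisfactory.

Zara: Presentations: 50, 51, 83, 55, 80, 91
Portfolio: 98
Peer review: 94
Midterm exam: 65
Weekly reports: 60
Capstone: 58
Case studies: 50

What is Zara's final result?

Satisfactory

Presentations: drop 50, 51 → average of remaining 4 = 309/4 = 77.25
Weighted total:
  Presentations 77.25 × 0.14 = 10.815
  Portfolio 98 × 0.05 = 4.9
  Peer review 94 × 0.37 = 34.78
  Midterm exam 65 × 0.05 = 3.25
  Weekly reports 60 × 0.1 = 6
  Capstone 58 × 0.05 = 2.9
  Case studies 50 × 0.24 = 12
Sum = 74.645
74.645 ≥ 50 → Satisfactory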